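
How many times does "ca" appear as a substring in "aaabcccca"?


Searching for "ca" in "aaabcccca"
Scanning each position:
  Position 0: "aa" => no
  Position 1: "aa" => no
  Position 2: "ab" => no
  Position 3: "bc" => no
  Position 4: "cc" => no
  Position 5: "cc" => no
  Position 6: "cc" => no
  Position 7: "ca" => MATCH
Total occurrences: 1

1


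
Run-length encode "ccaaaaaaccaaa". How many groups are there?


Input: ccaaaaaaccaaa
Scanning for consecutive runs:
  Group 1: 'c' x 2 (positions 0-1)
  Group 2: 'a' x 6 (positions 2-7)
  Group 3: 'c' x 2 (positions 8-9)
  Group 4: 'a' x 3 (positions 10-12)
Total groups: 4

4


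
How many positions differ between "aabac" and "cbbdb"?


Comparing "aabac" and "cbbdb" position by position:
  Position 0: 'a' vs 'c' => DIFFER
  Position 1: 'a' vs 'b' => DIFFER
  Position 2: 'b' vs 'b' => same
  Position 3: 'a' vs 'd' => DIFFER
  Position 4: 'c' vs 'b' => DIFFER
Positions that differ: 4

4


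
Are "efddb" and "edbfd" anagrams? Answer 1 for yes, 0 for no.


Strings: "efddb", "edbfd"
Sorted first:  bddef
Sorted second: bddef
Sorted forms match => anagrams

1


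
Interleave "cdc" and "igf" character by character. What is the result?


Interleaving "cdc" and "igf":
  Position 0: 'c' from first, 'i' from second => "ci"
  Position 1: 'd' from first, 'g' from second => "dg"
  Position 2: 'c' from first, 'f' from second => "cf"
Result: cidgcf

cidgcf


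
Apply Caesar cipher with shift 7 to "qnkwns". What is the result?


Caesar cipher: shift "qnkwns" by 7
  'q' (pos 16) + 7 = pos 23 = 'x'
  'n' (pos 13) + 7 = pos 20 = 'u'
  'k' (pos 10) + 7 = pos 17 = 'r'
  'w' (pos 22) + 7 = pos 3 = 'd'
  'n' (pos 13) + 7 = pos 20 = 'u'
  's' (pos 18) + 7 = pos 25 = 'z'
Result: xurduz

xurduz


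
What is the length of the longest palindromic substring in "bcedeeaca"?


Input: "bcedeeaca"
Checking substrings for palindromes:
  [2:5] "ede" (len 3) => palindrome
  [6:9] "aca" (len 3) => palindrome
  [4:6] "ee" (len 2) => palindrome
Longest palindromic substring: "ede" with length 3

3


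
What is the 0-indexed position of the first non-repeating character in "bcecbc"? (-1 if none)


Input: bcecbc
Character frequencies:
  'b': 2
  'c': 3
  'e': 1
Scanning left to right for freq == 1:
  Position 0 ('b'): freq=2, skip
  Position 1 ('c'): freq=3, skip
  Position 2 ('e'): unique! => answer = 2

2


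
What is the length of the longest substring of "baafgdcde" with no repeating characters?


Input: "baafgdcde"
Sliding window (track last position of each char):
  Position 0 ('b'): window [0,0] length 1 -- new best
  Position 1 ('a'): window [0,1] length 2 -- new best
  Position 2 ('a'): repeat (last at 1), move window start to 2
  Position 2 ('a'): window [2,2] length 1
  Position 3 ('f'): window [2,3] length 2
  Position 4 ('g'): window [2,4] length 3 -- new best
  Position 5 ('d'): window [2,5] length 4 -- new best
  Position 6 ('c'): window [2,6] length 5 -- new best
  Position 7 ('d'): repeat (last at 5), move window start to 6
  Position 7 ('d'): window [6,7] length 2
  Position 8 ('e'): window [6,8] length 3
Longest substring with no repeats: "afgdc" with length 5

5


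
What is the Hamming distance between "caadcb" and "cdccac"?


Comparing "caadcb" and "cdccac" position by position:
  Position 0: 'c' vs 'c' => same
  Position 1: 'a' vs 'd' => differ
  Position 2: 'a' vs 'c' => differ
  Position 3: 'd' vs 'c' => differ
  Position 4: 'c' vs 'a' => differ
  Position 5: 'b' vs 'c' => differ
Total differences (Hamming distance): 5

5


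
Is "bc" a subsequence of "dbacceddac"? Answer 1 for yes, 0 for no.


Check if "bc" is a subsequence of "dbacceddac"
Greedy scan:
  Position 0 ('d'): no match needed
  Position 1 ('b'): matches sub[0] = 'b'
  Position 2 ('a'): no match needed
  Position 3 ('c'): matches sub[1] = 'c'
  Position 4 ('c'): no match needed
  Position 5 ('e'): no match needed
  Position 6 ('d'): no match needed
  Position 7 ('d'): no match needed
  Position 8 ('a'): no match needed
  Position 9 ('c'): no match needed
All 2 characters matched => is a subsequence

1


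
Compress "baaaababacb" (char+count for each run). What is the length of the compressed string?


Input: baaaababacb
Runs:
  'b' x 1 => "b1"
  'a' x 4 => "a4"
  'b' x 1 => "b1"
  'a' x 1 => "a1"
  'b' x 1 => "b1"
  'a' x 1 => "a1"
  'c' x 1 => "c1"
  'b' x 1 => "b1"
Compressed: "b1a4b1a1b1a1c1b1"
Compressed length: 16

16


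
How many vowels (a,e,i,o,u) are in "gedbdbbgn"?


Input: gedbdbbgn
Checking each character:
  'g' at position 0: consonant
  'e' at position 1: vowel (running total: 1)
  'd' at position 2: consonant
  'b' at position 3: consonant
  'd' at position 4: consonant
  'b' at position 5: consonant
  'b' at position 6: consonant
  'g' at position 7: consonant
  'n' at position 8: consonant
Total vowels: 1

1


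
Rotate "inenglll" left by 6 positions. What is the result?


Input: "inenglll", rotate left by 6
First 6 characters: "inengl"
Remaining characters: "ll"
Concatenate remaining + first: "ll" + "inengl" = "llinengl"

llinengl


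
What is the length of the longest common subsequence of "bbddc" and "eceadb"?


LCS of "bbddc" and "eceadb"
DP table:
           e    c    e    a    d    b
      0    0    0    0    0    0    0
  b   0    0    0    0    0    0    1
  b   0    0    0    0    0    0    1
  d   0    0    0    0    0    1    1
  d   0    0    0    0    0    1    1
  c   0    0    1    1    1    1    1
LCS length = dp[5][6] = 1

1


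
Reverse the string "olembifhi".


Input: olembifhi
Reading characters right to left:
  Position 8: 'i'
  Position 7: 'h'
  Position 6: 'f'
  Position 5: 'i'
  Position 4: 'b'
  Position 3: 'm'
  Position 2: 'e'
  Position 1: 'l'
  Position 0: 'o'
Reversed: ihfibmelo

ihfibmelo


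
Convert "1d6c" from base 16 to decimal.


Input: "1d6c" in base 16
Positional expansion:
  Digit '1' (value 1) x 16^3 = 4096
  Digit 'd' (value 13) x 16^2 = 3328
  Digit '6' (value 6) x 16^1 = 96
  Digit 'c' (value 12) x 16^0 = 12
Sum = 7532

7532


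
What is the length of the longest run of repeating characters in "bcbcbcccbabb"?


Input: "bcbcbcccbabb"
Scanning for longest run:
  Position 1 ('c'): new char, reset run to 1
  Position 2 ('b'): new char, reset run to 1
  Position 3 ('c'): new char, reset run to 1
  Position 4 ('b'): new char, reset run to 1
  Position 5 ('c'): new char, reset run to 1
  Position 6 ('c'): continues run of 'c', length=2
  Position 7 ('c'): continues run of 'c', length=3
  Position 8 ('b'): new char, reset run to 1
  Position 9 ('a'): new char, reset run to 1
  Position 10 ('b'): new char, reset run to 1
  Position 11 ('b'): continues run of 'b', length=2
Longest run: 'c' with length 3

3


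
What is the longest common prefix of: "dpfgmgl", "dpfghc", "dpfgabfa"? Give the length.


Words: dpfgmgl, dpfghc, dpfgabfa
  Position 0: all 'd' => match
  Position 1: all 'p' => match
  Position 2: all 'f' => match
  Position 3: all 'g' => match
  Position 4: ('m', 'h', 'a') => mismatch, stop
LCP = "dpfg" (length 4)

4


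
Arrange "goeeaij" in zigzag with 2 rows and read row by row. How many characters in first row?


Zigzag "goeeaij" into 2 rows:
Placing characters:
  'g' => row 0
  'o' => row 1
  'e' => row 0
  'e' => row 1
  'a' => row 0
  'i' => row 1
  'j' => row 0
Rows:
  Row 0: "geaj"
  Row 1: "oei"
First row length: 4

4


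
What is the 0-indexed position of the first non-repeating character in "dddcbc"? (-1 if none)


Input: dddcbc
Character frequencies:
  'b': 1
  'c': 2
  'd': 3
Scanning left to right for freq == 1:
  Position 0 ('d'): freq=3, skip
  Position 1 ('d'): freq=3, skip
  Position 2 ('d'): freq=3, skip
  Position 3 ('c'): freq=2, skip
  Position 4 ('b'): unique! => answer = 4

4


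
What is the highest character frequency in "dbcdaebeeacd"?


Input: dbcdaebeeacd
Character counts:
  'a': 2
  'b': 2
  'c': 2
  'd': 3
  'e': 3
Maximum frequency: 3

3


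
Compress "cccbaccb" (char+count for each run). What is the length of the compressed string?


Input: cccbaccb
Runs:
  'c' x 3 => "c3"
  'b' x 1 => "b1"
  'a' x 1 => "a1"
  'c' x 2 => "c2"
  'b' x 1 => "b1"
Compressed: "c3b1a1c2b1"
Compressed length: 10

10


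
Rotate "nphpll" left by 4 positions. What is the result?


Input: "nphpll", rotate left by 4
First 4 characters: "nphp"
Remaining characters: "ll"
Concatenate remaining + first: "ll" + "nphp" = "llnphp"

llnphp


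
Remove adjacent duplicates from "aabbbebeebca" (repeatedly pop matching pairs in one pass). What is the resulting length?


Input: aabbbebeebca
Stack-based adjacent duplicate removal:
  Read 'a': push. Stack: a
  Read 'a': matches stack top 'a' => pop. Stack: (empty)
  Read 'b': push. Stack: b
  Read 'b': matches stack top 'b' => pop. Stack: (empty)
  Read 'b': push. Stack: b
  Read 'e': push. Stack: be
  Read 'b': push. Stack: beb
  Read 'e': push. Stack: bebe
  Read 'e': matches stack top 'e' => pop. Stack: beb
  Read 'b': matches stack top 'b' => pop. Stack: be
  Read 'c': push. Stack: bec
  Read 'a': push. Stack: beca
Final stack: "beca" (length 4)

4


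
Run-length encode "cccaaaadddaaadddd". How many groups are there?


Input: cccaaaadddaaadddd
Scanning for consecutive runs:
  Group 1: 'c' x 3 (positions 0-2)
  Group 2: 'a' x 4 (positions 3-6)
  Group 3: 'd' x 3 (positions 7-9)
  Group 4: 'a' x 3 (positions 10-12)
  Group 5: 'd' x 4 (positions 13-16)
Total groups: 5

5


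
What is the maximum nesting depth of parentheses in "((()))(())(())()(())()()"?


Input: "((()))(())(())()(())()()"
Tracking depth:
  Position 0 '(': depth becomes 1
  Position 1 '(': depth becomes 2
  Position 2 '(': depth becomes 3
  Position 3 ')': depth becomes 2
  Position 4 ')': depth becomes 1
  Position 5 ')': depth becomes 0
  Position 6 '(': depth becomes 1
  Position 7 '(': depth becomes 2
  Position 8 ')': depth becomes 1
  Position 9 ')': depth becomes 0
  Position 10 '(': depth becomes 1
  Position 11 '(': depth becomes 2
  Position 12 ')': depth becomes 1
  Position 13 ')': depth becomes 0
  Position 14 '(': depth becomes 1
  Position 15 ')': depth becomes 0
  Position 16 '(': depth becomes 1
  Position 17 '(': depth becomes 2
  Position 18 ')': depth becomes 1
  Position 19 ')': depth becomes 0
  Position 20 '(': depth becomes 1
  Position 21 ')': depth becomes 0
  Position 22 '(': depth becomes 1
  Position 23 ')': depth becomes 0
Maximum depth reached: 3

3


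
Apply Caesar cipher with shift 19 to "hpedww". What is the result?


Caesar cipher: shift "hpedww" by 19
  'h' (pos 7) + 19 = pos 0 = 'a'
  'p' (pos 15) + 19 = pos 8 = 'i'
  'e' (pos 4) + 19 = pos 23 = 'x'
  'd' (pos 3) + 19 = pos 22 = 'w'
  'w' (pos 22) + 19 = pos 15 = 'p'
  'w' (pos 22) + 19 = pos 15 = 'p'
Result: aixwpp

aixwpp


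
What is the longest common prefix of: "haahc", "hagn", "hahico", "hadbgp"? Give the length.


Words: haahc, hagn, hahico, hadbgp
  Position 0: all 'h' => match
  Position 1: all 'a' => match
  Position 2: ('a', 'g', 'h', 'd') => mismatch, stop
LCP = "ha" (length 2)

2


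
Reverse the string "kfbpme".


Input: kfbpme
Reading characters right to left:
  Position 5: 'e'
  Position 4: 'm'
  Position 3: 'p'
  Position 2: 'b'
  Position 1: 'f'
  Position 0: 'k'
Reversed: empbfk

empbfk


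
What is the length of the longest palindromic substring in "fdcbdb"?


Input: "fdcbdb"
Checking substrings for palindromes:
  [3:6] "bdb" (len 3) => palindrome
Longest palindromic substring: "bdb" with length 3

3


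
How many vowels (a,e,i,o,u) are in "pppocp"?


Input: pppocp
Checking each character:
  'p' at position 0: consonant
  'p' at position 1: consonant
  'p' at position 2: consonant
  'o' at position 3: vowel (running total: 1)
  'c' at position 4: consonant
  'p' at position 5: consonant
Total vowels: 1

1


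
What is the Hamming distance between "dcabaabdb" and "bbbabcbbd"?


Comparing "dcabaabdb" and "bbbabcbbd" position by position:
  Position 0: 'd' vs 'b' => differ
  Position 1: 'c' vs 'b' => differ
  Position 2: 'a' vs 'b' => differ
  Position 3: 'b' vs 'a' => differ
  Position 4: 'a' vs 'b' => differ
  Position 5: 'a' vs 'c' => differ
  Position 6: 'b' vs 'b' => same
  Position 7: 'd' vs 'b' => differ
  Position 8: 'b' vs 'd' => differ
Total differences (Hamming distance): 8

8


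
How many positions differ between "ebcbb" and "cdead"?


Comparing "ebcbb" and "cdead" position by position:
  Position 0: 'e' vs 'c' => DIFFER
  Position 1: 'b' vs 'd' => DIFFER
  Position 2: 'c' vs 'e' => DIFFER
  Position 3: 'b' vs 'a' => DIFFER
  Position 4: 'b' vs 'd' => DIFFER
Positions that differ: 5

5


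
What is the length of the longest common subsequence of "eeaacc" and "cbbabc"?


LCS of "eeaacc" and "cbbabc"
DP table:
           c    b    b    a    b    c
      0    0    0    0    0    0    0
  e   0    0    0    0    0    0    0
  e   0    0    0    0    0    0    0
  a   0    0    0    0    1    1    1
  a   0    0    0    0    1    1    1
  c   0    1    1    1    1    1    2
  c   0    1    1    1    1    1    2
LCS length = dp[6][6] = 2

2


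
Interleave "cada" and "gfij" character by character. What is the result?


Interleaving "cada" and "gfij":
  Position 0: 'c' from first, 'g' from second => "cg"
  Position 1: 'a' from first, 'f' from second => "af"
  Position 2: 'd' from first, 'i' from second => "di"
  Position 3: 'a' from first, 'j' from second => "aj"
Result: cgafdiaj

cgafdiaj


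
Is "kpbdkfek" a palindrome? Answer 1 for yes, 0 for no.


Input: kpbdkfek
Reversed: kefkdbpk
  Compare pos 0 ('k') with pos 7 ('k'): match
  Compare pos 1 ('p') with pos 6 ('e'): MISMATCH
  Compare pos 2 ('b') with pos 5 ('f'): MISMATCH
  Compare pos 3 ('d') with pos 4 ('k'): MISMATCH
Result: not a palindrome

0


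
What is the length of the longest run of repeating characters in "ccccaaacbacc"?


Input: "ccccaaacbacc"
Scanning for longest run:
  Position 1 ('c'): continues run of 'c', length=2
  Position 2 ('c'): continues run of 'c', length=3
  Position 3 ('c'): continues run of 'c', length=4
  Position 4 ('a'): new char, reset run to 1
  Position 5 ('a'): continues run of 'a', length=2
  Position 6 ('a'): continues run of 'a', length=3
  Position 7 ('c'): new char, reset run to 1
  Position 8 ('b'): new char, reset run to 1
  Position 9 ('a'): new char, reset run to 1
  Position 10 ('c'): new char, reset run to 1
  Position 11 ('c'): continues run of 'c', length=2
Longest run: 'c' with length 4

4


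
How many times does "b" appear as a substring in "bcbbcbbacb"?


Searching for "b" in "bcbbcbbacb"
Scanning each position:
  Position 0: "b" => MATCH
  Position 1: "c" => no
  Position 2: "b" => MATCH
  Position 3: "b" => MATCH
  Position 4: "c" => no
  Position 5: "b" => MATCH
  Position 6: "b" => MATCH
  Position 7: "a" => no
  Position 8: "c" => no
  Position 9: "b" => MATCH
Total occurrences: 6

6


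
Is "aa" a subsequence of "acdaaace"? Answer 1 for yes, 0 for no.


Check if "aa" is a subsequence of "acdaaace"
Greedy scan:
  Position 0 ('a'): matches sub[0] = 'a'
  Position 1 ('c'): no match needed
  Position 2 ('d'): no match needed
  Position 3 ('a'): matches sub[1] = 'a'
  Position 4 ('a'): no match needed
  Position 5 ('a'): no match needed
  Position 6 ('c'): no match needed
  Position 7 ('e'): no match needed
All 2 characters matched => is a subsequence

1


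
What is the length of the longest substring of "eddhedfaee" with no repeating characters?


Input: "eddhedfaee"
Sliding window (track last position of each char):
  Position 0 ('e'): window [0,0] length 1 -- new best
  Position 1 ('d'): window [0,1] length 2 -- new best
  Position 2 ('d'): repeat (last at 1), move window start to 2
  Position 2 ('d'): window [2,2] length 1
  Position 3 ('h'): window [2,3] length 2
  Position 4 ('e'): window [2,4] length 3 -- new best
  Position 5 ('d'): repeat (last at 2), move window start to 3
  Position 5 ('d'): window [3,5] length 3
  Position 6 ('f'): window [3,6] length 4 -- new best
  Position 7 ('a'): window [3,7] length 5 -- new best
  Position 8 ('e'): repeat (last at 4), move window start to 5
  Position 8 ('e'): window [5,8] length 4
  Position 9 ('e'): repeat (last at 8), move window start to 9
  Position 9 ('e'): window [9,9] length 1
Longest substring with no repeats: "hedfa" with length 5

5


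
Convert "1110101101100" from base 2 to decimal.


Input: "1110101101100" in base 2
Positional expansion:
  Digit '1' (value 1) x 2^12 = 4096
  Digit '1' (value 1) x 2^11 = 2048
  Digit '1' (value 1) x 2^10 = 1024
  Digit '0' (value 0) x 2^9 = 0
  Digit '1' (value 1) x 2^8 = 256
  Digit '0' (value 0) x 2^7 = 0
  Digit '1' (value 1) x 2^6 = 64
  Digit '1' (value 1) x 2^5 = 32
  Digit '0' (value 0) x 2^4 = 0
  Digit '1' (value 1) x 2^3 = 8
  Digit '1' (value 1) x 2^2 = 4
  Digit '0' (value 0) x 2^1 = 0
  Digit '0' (value 0) x 2^0 = 0
Sum = 7532

7532


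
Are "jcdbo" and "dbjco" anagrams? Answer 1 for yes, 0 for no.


Strings: "jcdbo", "dbjco"
Sorted first:  bcdjo
Sorted second: bcdjo
Sorted forms match => anagrams

1


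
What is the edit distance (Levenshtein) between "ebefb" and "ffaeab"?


Computing edit distance: "ebefb" -> "ffaeab"
DP table:
           f    f    a    e    a    b
      0    1    2    3    4    5    6
  e   1    1    2    3    3    4    5
  b   2    2    2    3    4    4    4
  e   3    3    3    3    3    4    5
  f   4    3    3    4    4    4    5
  b   5    4    4    4    5    5    4
Edit distance = dp[5][6] = 4

4


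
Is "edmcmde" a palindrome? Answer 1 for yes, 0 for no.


Input: edmcmde
Reversed: edmcmde
  Compare pos 0 ('e') with pos 6 ('e'): match
  Compare pos 1 ('d') with pos 5 ('d'): match
  Compare pos 2 ('m') with pos 4 ('m'): match
Result: palindrome

1


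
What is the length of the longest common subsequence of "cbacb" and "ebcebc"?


LCS of "cbacb" and "ebcebc"
DP table:
           e    b    c    e    b    c
      0    0    0    0    0    0    0
  c   0    0    0    1    1    1    1
  b   0    0    1    1    1    2    2
  a   0    0    1    1    1    2    2
  c   0    0    1    2    2    2    3
  b   0    0    1    2    2    3    3
LCS length = dp[5][6] = 3

3


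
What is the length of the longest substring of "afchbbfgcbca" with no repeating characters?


Input: "afchbbfgcbca"
Sliding window (track last position of each char):
  Position 0 ('a'): window [0,0] length 1 -- new best
  Position 1 ('f'): window [0,1] length 2 -- new best
  Position 2 ('c'): window [0,2] length 3 -- new best
  Position 3 ('h'): window [0,3] length 4 -- new best
  Position 4 ('b'): window [0,4] length 5 -- new best
  Position 5 ('b'): repeat (last at 4), move window start to 5
  Position 5 ('b'): window [5,5] length 1
  Position 6 ('f'): window [5,6] length 2
  Position 7 ('g'): window [5,7] length 3
  Position 8 ('c'): window [5,8] length 4
  Position 9 ('b'): repeat (last at 5), move window start to 6
  Position 9 ('b'): window [6,9] length 4
  Position 10 ('c'): repeat (last at 8), move window start to 9
  Position 10 ('c'): window [9,10] length 2
  Position 11 ('a'): window [9,11] length 3
Longest substring with no repeats: "afchb" with length 5

5


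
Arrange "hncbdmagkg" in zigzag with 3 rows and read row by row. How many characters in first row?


Zigzag "hncbdmagkg" into 3 rows:
Placing characters:
  'h' => row 0
  'n' => row 1
  'c' => row 2
  'b' => row 1
  'd' => row 0
  'm' => row 1
  'a' => row 2
  'g' => row 1
  'k' => row 0
  'g' => row 1
Rows:
  Row 0: "hdk"
  Row 1: "nbmgg"
  Row 2: "ca"
First row length: 3

3


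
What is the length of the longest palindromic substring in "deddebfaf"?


Input: "deddebfaf"
Checking substrings for palindromes:
  [1:5] "edde" (len 4) => palindrome
  [0:3] "ded" (len 3) => palindrome
  [6:9] "faf" (len 3) => palindrome
  [2:4] "dd" (len 2) => palindrome
Longest palindromic substring: "edde" with length 4

4


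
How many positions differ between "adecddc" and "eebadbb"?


Comparing "adecddc" and "eebadbb" position by position:
  Position 0: 'a' vs 'e' => DIFFER
  Position 1: 'd' vs 'e' => DIFFER
  Position 2: 'e' vs 'b' => DIFFER
  Position 3: 'c' vs 'a' => DIFFER
  Position 4: 'd' vs 'd' => same
  Position 5: 'd' vs 'b' => DIFFER
  Position 6: 'c' vs 'b' => DIFFER
Positions that differ: 6

6


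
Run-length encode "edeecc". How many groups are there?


Input: edeecc
Scanning for consecutive runs:
  Group 1: 'e' x 1 (positions 0-0)
  Group 2: 'd' x 1 (positions 1-1)
  Group 3: 'e' x 2 (positions 2-3)
  Group 4: 'c' x 2 (positions 4-5)
Total groups: 4

4


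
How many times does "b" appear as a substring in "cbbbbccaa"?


Searching for "b" in "cbbbbccaa"
Scanning each position:
  Position 0: "c" => no
  Position 1: "b" => MATCH
  Position 2: "b" => MATCH
  Position 3: "b" => MATCH
  Position 4: "b" => MATCH
  Position 5: "c" => no
  Position 6: "c" => no
  Position 7: "a" => no
  Position 8: "a" => no
Total occurrences: 4

4


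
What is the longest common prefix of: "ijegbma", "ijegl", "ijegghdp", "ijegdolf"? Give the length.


Words: ijegbma, ijegl, ijegghdp, ijegdolf
  Position 0: all 'i' => match
  Position 1: all 'j' => match
  Position 2: all 'e' => match
  Position 3: all 'g' => match
  Position 4: ('b', 'l', 'g', 'd') => mismatch, stop
LCP = "ijeg" (length 4)

4


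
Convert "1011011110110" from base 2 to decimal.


Input: "1011011110110" in base 2
Positional expansion:
  Digit '1' (value 1) x 2^12 = 4096
  Digit '0' (value 0) x 2^11 = 0
  Digit '1' (value 1) x 2^10 = 1024
  Digit '1' (value 1) x 2^9 = 512
  Digit '0' (value 0) x 2^8 = 0
  Digit '1' (value 1) x 2^7 = 128
  Digit '1' (value 1) x 2^6 = 64
  Digit '1' (value 1) x 2^5 = 32
  Digit '1' (value 1) x 2^4 = 16
  Digit '0' (value 0) x 2^3 = 0
  Digit '1' (value 1) x 2^2 = 4
  Digit '1' (value 1) x 2^1 = 2
  Digit '0' (value 0) x 2^0 = 0
Sum = 5878

5878


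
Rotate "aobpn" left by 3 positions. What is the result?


Input: "aobpn", rotate left by 3
First 3 characters: "aob"
Remaining characters: "pn"
Concatenate remaining + first: "pn" + "aob" = "pnaob"

pnaob


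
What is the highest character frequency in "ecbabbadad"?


Input: ecbabbadad
Character counts:
  'a': 3
  'b': 3
  'c': 1
  'd': 2
  'e': 1
Maximum frequency: 3

3


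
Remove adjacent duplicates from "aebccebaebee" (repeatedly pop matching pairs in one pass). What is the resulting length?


Input: aebccebaebee
Stack-based adjacent duplicate removal:
  Read 'a': push. Stack: a
  Read 'e': push. Stack: ae
  Read 'b': push. Stack: aeb
  Read 'c': push. Stack: aebc
  Read 'c': matches stack top 'c' => pop. Stack: aeb
  Read 'e': push. Stack: aebe
  Read 'b': push. Stack: aebeb
  Read 'a': push. Stack: aebeba
  Read 'e': push. Stack: aebebae
  Read 'b': push. Stack: aebebaeb
  Read 'e': push. Stack: aebebaebe
  Read 'e': matches stack top 'e' => pop. Stack: aebebaeb
Final stack: "aebebaeb" (length 8)

8


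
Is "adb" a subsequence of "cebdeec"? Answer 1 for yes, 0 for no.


Check if "adb" is a subsequence of "cebdeec"
Greedy scan:
  Position 0 ('c'): no match needed
  Position 1 ('e'): no match needed
  Position 2 ('b'): no match needed
  Position 3 ('d'): no match needed
  Position 4 ('e'): no match needed
  Position 5 ('e'): no match needed
  Position 6 ('c'): no match needed
Only matched 0/3 characters => not a subsequence

0


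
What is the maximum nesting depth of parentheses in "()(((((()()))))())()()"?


Input: "()(((((()()))))())()()"
Tracking depth:
  Position 0 '(': depth becomes 1
  Position 1 ')': depth becomes 0
  Position 2 '(': depth becomes 1
  Position 3 '(': depth becomes 2
  Position 4 '(': depth becomes 3
  Position 5 '(': depth becomes 4
  Position 6 '(': depth becomes 5
  Position 7 '(': depth becomes 6
  Position 8 ')': depth becomes 5
  Position 9 '(': depth becomes 6
  Position 10 ')': depth becomes 5
  Position 11 ')': depth becomes 4
  Position 12 ')': depth becomes 3
  Position 13 ')': depth becomes 2
  Position 14 ')': depth becomes 1
  Position 15 '(': depth becomes 2
  Position 16 ')': depth becomes 1
  Position 17 ')': depth becomes 0
  Position 18 '(': depth becomes 1
  Position 19 ')': depth becomes 0
  Position 20 '(': depth becomes 1
  Position 21 ')': depth becomes 0
Maximum depth reached: 6

6


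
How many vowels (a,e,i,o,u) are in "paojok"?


Input: paojok
Checking each character:
  'p' at position 0: consonant
  'a' at position 1: vowel (running total: 1)
  'o' at position 2: vowel (running total: 2)
  'j' at position 3: consonant
  'o' at position 4: vowel (running total: 3)
  'k' at position 5: consonant
Total vowels: 3

3


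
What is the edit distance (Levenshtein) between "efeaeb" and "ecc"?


Computing edit distance: "efeaeb" -> "ecc"
DP table:
           e    c    c
      0    1    2    3
  e   1    0    1    2
  f   2    1    1    2
  e   3    2    2    2
  a   4    3    3    3
  e   5    4    4    4
  b   6    5    5    5
Edit distance = dp[6][3] = 5

5


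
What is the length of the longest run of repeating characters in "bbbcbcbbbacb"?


Input: "bbbcbcbbbacb"
Scanning for longest run:
  Position 1 ('b'): continues run of 'b', length=2
  Position 2 ('b'): continues run of 'b', length=3
  Position 3 ('c'): new char, reset run to 1
  Position 4 ('b'): new char, reset run to 1
  Position 5 ('c'): new char, reset run to 1
  Position 6 ('b'): new char, reset run to 1
  Position 7 ('b'): continues run of 'b', length=2
  Position 8 ('b'): continues run of 'b', length=3
  Position 9 ('a'): new char, reset run to 1
  Position 10 ('c'): new char, reset run to 1
  Position 11 ('b'): new char, reset run to 1
Longest run: 'b' with length 3

3


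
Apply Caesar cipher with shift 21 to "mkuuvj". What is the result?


Caesar cipher: shift "mkuuvj" by 21
  'm' (pos 12) + 21 = pos 7 = 'h'
  'k' (pos 10) + 21 = pos 5 = 'f'
  'u' (pos 20) + 21 = pos 15 = 'p'
  'u' (pos 20) + 21 = pos 15 = 'p'
  'v' (pos 21) + 21 = pos 16 = 'q'
  'j' (pos 9) + 21 = pos 4 = 'e'
Result: hfppqe

hfppqe


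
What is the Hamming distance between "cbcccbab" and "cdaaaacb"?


Comparing "cbcccbab" and "cdaaaacb" position by position:
  Position 0: 'c' vs 'c' => same
  Position 1: 'b' vs 'd' => differ
  Position 2: 'c' vs 'a' => differ
  Position 3: 'c' vs 'a' => differ
  Position 4: 'c' vs 'a' => differ
  Position 5: 'b' vs 'a' => differ
  Position 6: 'a' vs 'c' => differ
  Position 7: 'b' vs 'b' => same
Total differences (Hamming distance): 6

6


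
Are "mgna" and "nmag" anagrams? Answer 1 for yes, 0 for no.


Strings: "mgna", "nmag"
Sorted first:  agmn
Sorted second: agmn
Sorted forms match => anagrams

1


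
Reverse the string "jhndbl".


Input: jhndbl
Reading characters right to left:
  Position 5: 'l'
  Position 4: 'b'
  Position 3: 'd'
  Position 2: 'n'
  Position 1: 'h'
  Position 0: 'j'
Reversed: lbdnhj

lbdnhj


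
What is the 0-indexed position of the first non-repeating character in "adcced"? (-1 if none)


Input: adcced
Character frequencies:
  'a': 1
  'c': 2
  'd': 2
  'e': 1
Scanning left to right for freq == 1:
  Position 0 ('a'): unique! => answer = 0

0


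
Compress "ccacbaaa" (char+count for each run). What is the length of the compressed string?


Input: ccacbaaa
Runs:
  'c' x 2 => "c2"
  'a' x 1 => "a1"
  'c' x 1 => "c1"
  'b' x 1 => "b1"
  'a' x 3 => "a3"
Compressed: "c2a1c1b1a3"
Compressed length: 10

10


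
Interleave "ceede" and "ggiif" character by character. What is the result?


Interleaving "ceede" and "ggiif":
  Position 0: 'c' from first, 'g' from second => "cg"
  Position 1: 'e' from first, 'g' from second => "eg"
  Position 2: 'e' from first, 'i' from second => "ei"
  Position 3: 'd' from first, 'i' from second => "di"
  Position 4: 'e' from first, 'f' from second => "ef"
Result: cgegeidief

cgegeidief


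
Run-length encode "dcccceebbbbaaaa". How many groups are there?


Input: dcccceebbbbaaaa
Scanning for consecutive runs:
  Group 1: 'd' x 1 (positions 0-0)
  Group 2: 'c' x 4 (positions 1-4)
  Group 3: 'e' x 2 (positions 5-6)
  Group 4: 'b' x 4 (positions 7-10)
  Group 5: 'a' x 4 (positions 11-14)
Total groups: 5

5


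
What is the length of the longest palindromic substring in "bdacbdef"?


Input: "bdacbdef"
Checking substrings for palindromes:
  No multi-char palindromic substrings found
Longest palindromic substring: "b" with length 1

1


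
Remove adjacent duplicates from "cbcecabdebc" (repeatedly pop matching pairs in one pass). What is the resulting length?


Input: cbcecabdebc
Stack-based adjacent duplicate removal:
  Read 'c': push. Stack: c
  Read 'b': push. Stack: cb
  Read 'c': push. Stack: cbc
  Read 'e': push. Stack: cbce
  Read 'c': push. Stack: cbcec
  Read 'a': push. Stack: cbceca
  Read 'b': push. Stack: cbcecab
  Read 'd': push. Stack: cbcecabd
  Read 'e': push. Stack: cbcecabde
  Read 'b': push. Stack: cbcecabdeb
  Read 'c': push. Stack: cbcecabdebc
Final stack: "cbcecabdebc" (length 11)

11


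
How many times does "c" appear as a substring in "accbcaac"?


Searching for "c" in "accbcaac"
Scanning each position:
  Position 0: "a" => no
  Position 1: "c" => MATCH
  Position 2: "c" => MATCH
  Position 3: "b" => no
  Position 4: "c" => MATCH
  Position 5: "a" => no
  Position 6: "a" => no
  Position 7: "c" => MATCH
Total occurrences: 4

4


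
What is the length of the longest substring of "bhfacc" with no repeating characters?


Input: "bhfacc"
Sliding window (track last position of each char):
  Position 0 ('b'): window [0,0] length 1 -- new best
  Position 1 ('h'): window [0,1] length 2 -- new best
  Position 2 ('f'): window [0,2] length 3 -- new best
  Position 3 ('a'): window [0,3] length 4 -- new best
  Position 4 ('c'): window [0,4] length 5 -- new best
  Position 5 ('c'): repeat (last at 4), move window start to 5
  Position 5 ('c'): window [5,5] length 1
Longest substring with no repeats: "bhfac" with length 5

5


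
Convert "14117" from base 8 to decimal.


Input: "14117" in base 8
Positional expansion:
  Digit '1' (value 1) x 8^4 = 4096
  Digit '4' (value 4) x 8^3 = 2048
  Digit '1' (value 1) x 8^2 = 64
  Digit '1' (value 1) x 8^1 = 8
  Digit '7' (value 7) x 8^0 = 7
Sum = 6223

6223


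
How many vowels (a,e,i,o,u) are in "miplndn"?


Input: miplndn
Checking each character:
  'm' at position 0: consonant
  'i' at position 1: vowel (running total: 1)
  'p' at position 2: consonant
  'l' at position 3: consonant
  'n' at position 4: consonant
  'd' at position 5: consonant
  'n' at position 6: consonant
Total vowels: 1

1


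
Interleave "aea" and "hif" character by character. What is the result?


Interleaving "aea" and "hif":
  Position 0: 'a' from first, 'h' from second => "ah"
  Position 1: 'e' from first, 'i' from second => "ei"
  Position 2: 'a' from first, 'f' from second => "af"
Result: aheiaf

aheiaf


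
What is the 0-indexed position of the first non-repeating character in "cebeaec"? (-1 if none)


Input: cebeaec
Character frequencies:
  'a': 1
  'b': 1
  'c': 2
  'e': 3
Scanning left to right for freq == 1:
  Position 0 ('c'): freq=2, skip
  Position 1 ('e'): freq=3, skip
  Position 2 ('b'): unique! => answer = 2

2


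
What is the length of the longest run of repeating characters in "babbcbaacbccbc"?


Input: "babbcbaacbccbc"
Scanning for longest run:
  Position 1 ('a'): new char, reset run to 1
  Position 2 ('b'): new char, reset run to 1
  Position 3 ('b'): continues run of 'b', length=2
  Position 4 ('c'): new char, reset run to 1
  Position 5 ('b'): new char, reset run to 1
  Position 6 ('a'): new char, reset run to 1
  Position 7 ('a'): continues run of 'a', length=2
  Position 8 ('c'): new char, reset run to 1
  Position 9 ('b'): new char, reset run to 1
  Position 10 ('c'): new char, reset run to 1
  Position 11 ('c'): continues run of 'c', length=2
  Position 12 ('b'): new char, reset run to 1
  Position 13 ('c'): new char, reset run to 1
Longest run: 'b' with length 2

2


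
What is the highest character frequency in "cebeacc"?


Input: cebeacc
Character counts:
  'a': 1
  'b': 1
  'c': 3
  'e': 2
Maximum frequency: 3

3


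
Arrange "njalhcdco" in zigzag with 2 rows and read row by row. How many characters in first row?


Zigzag "njalhcdco" into 2 rows:
Placing characters:
  'n' => row 0
  'j' => row 1
  'a' => row 0
  'l' => row 1
  'h' => row 0
  'c' => row 1
  'd' => row 0
  'c' => row 1
  'o' => row 0
Rows:
  Row 0: "nahdo"
  Row 1: "jlcc"
First row length: 5

5


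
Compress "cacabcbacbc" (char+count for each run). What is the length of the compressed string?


Input: cacabcbacbc
Runs:
  'c' x 1 => "c1"
  'a' x 1 => "a1"
  'c' x 1 => "c1"
  'a' x 1 => "a1"
  'b' x 1 => "b1"
  'c' x 1 => "c1"
  'b' x 1 => "b1"
  'a' x 1 => "a1"
  'c' x 1 => "c1"
  'b' x 1 => "b1"
  'c' x 1 => "c1"
Compressed: "c1a1c1a1b1c1b1a1c1b1c1"
Compressed length: 22

22


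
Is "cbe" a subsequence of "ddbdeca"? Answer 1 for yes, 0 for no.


Check if "cbe" is a subsequence of "ddbdeca"
Greedy scan:
  Position 0 ('d'): no match needed
  Position 1 ('d'): no match needed
  Position 2 ('b'): no match needed
  Position 3 ('d'): no match needed
  Position 4 ('e'): no match needed
  Position 5 ('c'): matches sub[0] = 'c'
  Position 6 ('a'): no match needed
Only matched 1/3 characters => not a subsequence

0


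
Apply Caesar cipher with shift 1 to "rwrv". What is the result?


Caesar cipher: shift "rwrv" by 1
  'r' (pos 17) + 1 = pos 18 = 's'
  'w' (pos 22) + 1 = pos 23 = 'x'
  'r' (pos 17) + 1 = pos 18 = 's'
  'v' (pos 21) + 1 = pos 22 = 'w'
Result: sxsw

sxsw


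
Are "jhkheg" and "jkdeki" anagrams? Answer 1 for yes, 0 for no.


Strings: "jhkheg", "jkdeki"
Sorted first:  eghhjk
Sorted second: deijkk
Differ at position 0: 'e' vs 'd' => not anagrams

0


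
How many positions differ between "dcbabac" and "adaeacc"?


Comparing "dcbabac" and "adaeacc" position by position:
  Position 0: 'd' vs 'a' => DIFFER
  Position 1: 'c' vs 'd' => DIFFER
  Position 2: 'b' vs 'a' => DIFFER
  Position 3: 'a' vs 'e' => DIFFER
  Position 4: 'b' vs 'a' => DIFFER
  Position 5: 'a' vs 'c' => DIFFER
  Position 6: 'c' vs 'c' => same
Positions that differ: 6

6


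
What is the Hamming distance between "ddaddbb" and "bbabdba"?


Comparing "ddaddbb" and "bbabdba" position by position:
  Position 0: 'd' vs 'b' => differ
  Position 1: 'd' vs 'b' => differ
  Position 2: 'a' vs 'a' => same
  Position 3: 'd' vs 'b' => differ
  Position 4: 'd' vs 'd' => same
  Position 5: 'b' vs 'b' => same
  Position 6: 'b' vs 'a' => differ
Total differences (Hamming distance): 4

4


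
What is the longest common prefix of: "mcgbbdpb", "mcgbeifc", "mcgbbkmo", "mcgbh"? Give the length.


Words: mcgbbdpb, mcgbeifc, mcgbbkmo, mcgbh
  Position 0: all 'm' => match
  Position 1: all 'c' => match
  Position 2: all 'g' => match
  Position 3: all 'b' => match
  Position 4: ('b', 'e', 'b', 'h') => mismatch, stop
LCP = "mcgb" (length 4)

4


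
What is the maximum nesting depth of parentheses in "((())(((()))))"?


Input: "((())(((()))))"
Tracking depth:
  Position 0 '(': depth becomes 1
  Position 1 '(': depth becomes 2
  Position 2 '(': depth becomes 3
  Position 3 ')': depth becomes 2
  Position 4 ')': depth becomes 1
  Position 5 '(': depth becomes 2
  Position 6 '(': depth becomes 3
  Position 7 '(': depth becomes 4
  Position 8 '(': depth becomes 5
  Position 9 ')': depth becomes 4
  Position 10 ')': depth becomes 3
  Position 11 ')': depth becomes 2
  Position 12 ')': depth becomes 1
  Position 13 ')': depth becomes 0
Maximum depth reached: 5

5


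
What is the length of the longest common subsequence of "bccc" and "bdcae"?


LCS of "bccc" and "bdcae"
DP table:
           b    d    c    a    e
      0    0    0    0    0    0
  b   0    1    1    1    1    1
  c   0    1    1    2    2    2
  c   0    1    1    2    2    2
  c   0    1    1    2    2    2
LCS length = dp[4][5] = 2

2


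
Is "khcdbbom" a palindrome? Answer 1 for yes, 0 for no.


Input: khcdbbom
Reversed: mobbdchk
  Compare pos 0 ('k') with pos 7 ('m'): MISMATCH
  Compare pos 1 ('h') with pos 6 ('o'): MISMATCH
  Compare pos 2 ('c') with pos 5 ('b'): MISMATCH
  Compare pos 3 ('d') with pos 4 ('b'): MISMATCH
Result: not a palindrome

0


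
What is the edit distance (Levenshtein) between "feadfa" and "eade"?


Computing edit distance: "feadfa" -> "eade"
DP table:
           e    a    d    e
      0    1    2    3    4
  f   1    1    2    3    4
  e   2    1    2    3    3
  a   3    2    1    2    3
  d   4    3    2    1    2
  f   5    4    3    2    2
  a   6    5    4    3    3
Edit distance = dp[6][4] = 3

3


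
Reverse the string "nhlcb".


Input: nhlcb
Reading characters right to left:
  Position 4: 'b'
  Position 3: 'c'
  Position 2: 'l'
  Position 1: 'h'
  Position 0: 'n'
Reversed: bclhn

bclhn


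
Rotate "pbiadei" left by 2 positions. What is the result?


Input: "pbiadei", rotate left by 2
First 2 characters: "pb"
Remaining characters: "iadei"
Concatenate remaining + first: "iadei" + "pb" = "iadeipb"

iadeipb


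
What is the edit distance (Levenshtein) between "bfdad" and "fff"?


Computing edit distance: "bfdad" -> "fff"
DP table:
           f    f    f
      0    1    2    3
  b   1    1    2    3
  f   2    1    1    2
  d   3    2    2    2
  a   4    3    3    3
  d   5    4    4    4
Edit distance = dp[5][3] = 4

4


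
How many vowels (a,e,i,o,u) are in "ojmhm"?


Input: ojmhm
Checking each character:
  'o' at position 0: vowel (running total: 1)
  'j' at position 1: consonant
  'm' at position 2: consonant
  'h' at position 3: consonant
  'm' at position 4: consonant
Total vowels: 1

1


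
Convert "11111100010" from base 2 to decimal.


Input: "11111100010" in base 2
Positional expansion:
  Digit '1' (value 1) x 2^10 = 1024
  Digit '1' (value 1) x 2^9 = 512
  Digit '1' (value 1) x 2^8 = 256
  Digit '1' (value 1) x 2^7 = 128
  Digit '1' (value 1) x 2^6 = 64
  Digit '1' (value 1) x 2^5 = 32
  Digit '0' (value 0) x 2^4 = 0
  Digit '0' (value 0) x 2^3 = 0
  Digit '0' (value 0) x 2^2 = 0
  Digit '1' (value 1) x 2^1 = 2
  Digit '0' (value 0) x 2^0 = 0
Sum = 2018

2018


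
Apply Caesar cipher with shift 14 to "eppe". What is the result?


Caesar cipher: shift "eppe" by 14
  'e' (pos 4) + 14 = pos 18 = 's'
  'p' (pos 15) + 14 = pos 3 = 'd'
  'p' (pos 15) + 14 = pos 3 = 'd'
  'e' (pos 4) + 14 = pos 18 = 's'
Result: sdds

sdds


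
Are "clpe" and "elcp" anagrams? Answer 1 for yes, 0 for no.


Strings: "clpe", "elcp"
Sorted first:  celp
Sorted second: celp
Sorted forms match => anagrams

1


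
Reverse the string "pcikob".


Input: pcikob
Reading characters right to left:
  Position 5: 'b'
  Position 4: 'o'
  Position 3: 'k'
  Position 2: 'i'
  Position 1: 'c'
  Position 0: 'p'
Reversed: bokicp

bokicp


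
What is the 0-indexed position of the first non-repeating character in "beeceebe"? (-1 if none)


Input: beeceebe
Character frequencies:
  'b': 2
  'c': 1
  'e': 5
Scanning left to right for freq == 1:
  Position 0 ('b'): freq=2, skip
  Position 1 ('e'): freq=5, skip
  Position 2 ('e'): freq=5, skip
  Position 3 ('c'): unique! => answer = 3

3


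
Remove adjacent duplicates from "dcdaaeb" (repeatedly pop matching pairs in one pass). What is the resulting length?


Input: dcdaaeb
Stack-based adjacent duplicate removal:
  Read 'd': push. Stack: d
  Read 'c': push. Stack: dc
  Read 'd': push. Stack: dcd
  Read 'a': push. Stack: dcda
  Read 'a': matches stack top 'a' => pop. Stack: dcd
  Read 'e': push. Stack: dcde
  Read 'b': push. Stack: dcdeb
Final stack: "dcdeb" (length 5)

5


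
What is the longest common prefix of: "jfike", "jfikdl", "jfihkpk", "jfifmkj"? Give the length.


Words: jfike, jfikdl, jfihkpk, jfifmkj
  Position 0: all 'j' => match
  Position 1: all 'f' => match
  Position 2: all 'i' => match
  Position 3: ('k', 'k', 'h', 'f') => mismatch, stop
LCP = "jfi" (length 3)

3


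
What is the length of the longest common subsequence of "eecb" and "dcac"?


LCS of "eecb" and "dcac"
DP table:
           d    c    a    c
      0    0    0    0    0
  e   0    0    0    0    0
  e   0    0    0    0    0
  c   0    0    1    1    1
  b   0    0    1    1    1
LCS length = dp[4][4] = 1

1
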